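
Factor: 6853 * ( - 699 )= - 4790247  =  - 3^1*7^1*11^1*89^1*233^1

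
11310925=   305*37085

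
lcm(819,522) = 47502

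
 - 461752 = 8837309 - 9299061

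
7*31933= 223531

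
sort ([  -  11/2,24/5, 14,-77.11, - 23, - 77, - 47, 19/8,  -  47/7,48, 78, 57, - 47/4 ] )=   [-77.11, - 77, - 47, - 23, - 47/4,  -  47/7, - 11/2, 19/8, 24/5, 14, 48,57, 78 ]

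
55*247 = 13585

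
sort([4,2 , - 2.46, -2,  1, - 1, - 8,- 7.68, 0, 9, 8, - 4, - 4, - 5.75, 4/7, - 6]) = [-8, - 7.68, - 6, - 5.75,- 4, - 4, - 2.46, - 2, - 1, 0, 4/7, 1, 2, 4, 8, 9 ]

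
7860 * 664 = 5219040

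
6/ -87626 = -3/43813  =  - 0.00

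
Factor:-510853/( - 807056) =2^ ( - 4)*7^1 *19^1*23^1*167^1* 50441^( - 1)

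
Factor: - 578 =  - 2^1*17^2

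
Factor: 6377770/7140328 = 2^( - 2 )*5^1*7^1 * 13^(-1) *71^( - 1)*179^1*509^1*967^(-1)  =  3188885/3570164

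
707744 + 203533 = 911277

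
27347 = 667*41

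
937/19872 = 937/19872 = 0.05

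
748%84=76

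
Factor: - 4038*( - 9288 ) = 2^4*3^4*43^1*673^1=37504944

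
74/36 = 37/18 = 2.06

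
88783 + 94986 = 183769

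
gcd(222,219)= 3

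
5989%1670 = 979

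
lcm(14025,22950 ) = 252450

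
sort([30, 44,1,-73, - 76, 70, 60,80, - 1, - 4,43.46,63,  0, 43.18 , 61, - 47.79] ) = [  -  76, - 73, - 47.79, - 4, - 1, 0, 1 , 30,43.18, 43.46,44, 60,61 , 63,70,80]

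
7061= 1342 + 5719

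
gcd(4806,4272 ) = 534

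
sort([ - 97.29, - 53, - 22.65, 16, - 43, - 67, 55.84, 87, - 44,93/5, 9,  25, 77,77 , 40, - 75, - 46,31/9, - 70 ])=[- 97.29, - 75,-70, - 67, - 53, - 46 ,-44, - 43, - 22.65, 31/9, 9 , 16, 93/5, 25, 40, 55.84 , 77, 77  ,  87 ]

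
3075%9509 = 3075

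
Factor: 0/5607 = 0^1 = 0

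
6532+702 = 7234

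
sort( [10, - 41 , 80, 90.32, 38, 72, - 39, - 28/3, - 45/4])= [ - 41, - 39 , - 45/4 , - 28/3 , 10 , 38, 72  ,  80 , 90.32] 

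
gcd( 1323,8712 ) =9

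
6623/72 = 6623/72 = 91.99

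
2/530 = 1/265 =0.00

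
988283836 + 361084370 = 1349368206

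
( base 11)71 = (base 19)42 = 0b1001110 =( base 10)78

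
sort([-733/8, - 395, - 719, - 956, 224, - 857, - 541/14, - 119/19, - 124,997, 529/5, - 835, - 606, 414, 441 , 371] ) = [- 956, - 857, - 835, - 719, - 606, - 395, - 124, -733/8, - 541/14, - 119/19,  529/5,224, 371,414 , 441,997 ] 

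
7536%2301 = 633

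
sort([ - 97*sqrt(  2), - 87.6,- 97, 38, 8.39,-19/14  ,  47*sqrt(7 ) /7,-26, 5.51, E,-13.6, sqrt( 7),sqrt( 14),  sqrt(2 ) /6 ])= [ - 97*sqrt ( 2 ), - 97, - 87.6, - 26,- 13.6, - 19/14,  sqrt( 2)/6, sqrt ( 7), E, sqrt( 14 ),5.51,8.39, 47 *sqrt(7 )/7, 38]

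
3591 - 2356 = 1235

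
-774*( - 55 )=42570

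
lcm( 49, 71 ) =3479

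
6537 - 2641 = 3896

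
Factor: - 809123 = -7^1*115589^1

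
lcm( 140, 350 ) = 700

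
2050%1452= 598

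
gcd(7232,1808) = 1808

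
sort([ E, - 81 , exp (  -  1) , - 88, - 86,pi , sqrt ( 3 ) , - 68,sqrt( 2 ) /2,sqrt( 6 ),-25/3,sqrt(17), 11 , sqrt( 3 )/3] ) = [ - 88,-86, - 81, - 68, - 25/3,exp(-1 ) , sqrt (3)/3, sqrt (2)/2,sqrt(3),sqrt( 6), E, pi,sqrt(17 ),11]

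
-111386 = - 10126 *11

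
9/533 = 9/533  =  0.02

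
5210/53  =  98+ 16/53 = 98.30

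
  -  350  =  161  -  511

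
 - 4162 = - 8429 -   -  4267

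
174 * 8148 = 1417752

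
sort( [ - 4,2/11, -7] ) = [ - 7, - 4, 2/11]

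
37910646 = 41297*918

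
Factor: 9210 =2^1*3^1 * 5^1* 307^1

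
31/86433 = 31/86433 = 0.00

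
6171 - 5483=688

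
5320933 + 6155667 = 11476600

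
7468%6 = 4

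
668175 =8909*75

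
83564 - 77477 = 6087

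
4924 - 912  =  4012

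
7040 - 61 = 6979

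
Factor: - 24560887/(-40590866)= 2^( - 1)*13^1 * 17^( - 1) * 107^1*17657^1 * 1193849^( - 1)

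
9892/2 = 4946 = 4946.00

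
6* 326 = 1956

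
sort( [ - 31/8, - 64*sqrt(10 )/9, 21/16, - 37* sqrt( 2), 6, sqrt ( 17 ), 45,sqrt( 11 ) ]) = [ - 37 * sqrt(2), - 64*sqrt( 10) /9 ,- 31/8, 21/16, sqrt( 11), sqrt( 17 ), 6,45 ] 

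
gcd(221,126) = 1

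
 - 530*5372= - 2847160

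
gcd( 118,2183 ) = 59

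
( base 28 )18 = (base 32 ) 14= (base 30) 16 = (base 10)36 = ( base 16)24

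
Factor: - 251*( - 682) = 2^1*11^1*31^1*251^1 = 171182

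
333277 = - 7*( - 47611)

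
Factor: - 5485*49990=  - 2^1*5^2*  1097^1*4999^1 = -274195150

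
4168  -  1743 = 2425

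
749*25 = 18725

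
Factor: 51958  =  2^1*83^1*313^1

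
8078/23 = 351 + 5/23 = 351.22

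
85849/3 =85849/3 = 28616.33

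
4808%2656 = 2152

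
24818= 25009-191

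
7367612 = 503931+6863681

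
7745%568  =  361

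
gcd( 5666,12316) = 2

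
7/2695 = 1/385=0.00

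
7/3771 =7/3771 = 0.00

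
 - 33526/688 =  - 16763/344  =  -48.73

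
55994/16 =27997/8 = 3499.62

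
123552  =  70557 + 52995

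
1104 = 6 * 184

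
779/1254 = 41/66 = 0.62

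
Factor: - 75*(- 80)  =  6000 =2^4*3^1*5^3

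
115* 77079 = 8864085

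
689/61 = 689/61 = 11.30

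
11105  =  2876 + 8229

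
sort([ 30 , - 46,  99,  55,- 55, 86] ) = [  -  55, - 46, 30 , 55 , 86, 99]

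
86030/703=86030/703=122.38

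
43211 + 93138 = 136349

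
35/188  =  35/188 = 0.19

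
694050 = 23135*30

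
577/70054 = 577/70054 = 0.01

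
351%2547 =351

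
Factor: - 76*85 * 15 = -96900 = - 2^2*3^1 * 5^2*17^1 * 19^1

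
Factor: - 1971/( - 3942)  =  2^(  -  1) = 1/2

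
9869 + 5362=15231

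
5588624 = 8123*688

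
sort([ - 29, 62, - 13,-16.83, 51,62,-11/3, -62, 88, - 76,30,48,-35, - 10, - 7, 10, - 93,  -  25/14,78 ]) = [ - 93,-76, - 62, - 35, - 29, -16.83, - 13,-10, - 7 , - 11/3, - 25/14 , 10,30, 48, 51, 62,  62, 78,88]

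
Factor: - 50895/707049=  - 65/903= - 3^( - 1 )*5^1*7^ (-1 )*13^1*43^(-1 ) 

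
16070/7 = 16070/7 = 2295.71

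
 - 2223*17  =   - 37791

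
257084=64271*4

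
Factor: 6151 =6151^1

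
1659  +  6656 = 8315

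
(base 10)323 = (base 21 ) F8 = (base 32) A3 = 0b101000011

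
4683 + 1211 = 5894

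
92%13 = 1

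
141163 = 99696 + 41467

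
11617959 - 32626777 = -21008818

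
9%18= 9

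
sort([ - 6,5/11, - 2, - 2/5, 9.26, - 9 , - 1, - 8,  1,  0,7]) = [ - 9, - 8, - 6, - 2, - 1,  -  2/5 , 0, 5/11, 1 , 7, 9.26]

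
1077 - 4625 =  - 3548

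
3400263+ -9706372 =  - 6306109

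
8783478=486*18073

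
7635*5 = 38175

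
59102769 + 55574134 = 114676903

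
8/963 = 8/963=0.01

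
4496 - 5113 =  - 617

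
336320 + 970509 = 1306829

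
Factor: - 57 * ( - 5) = 3^1*5^1*19^1= 285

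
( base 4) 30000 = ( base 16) 300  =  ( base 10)768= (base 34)mk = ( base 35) lx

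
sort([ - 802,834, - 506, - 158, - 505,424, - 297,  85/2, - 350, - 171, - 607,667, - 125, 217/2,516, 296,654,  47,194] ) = [ - 802, - 607, - 506,  -  505, - 350, -297, - 171, - 158, - 125,  85/2,47, 217/2,  194, 296, 424,516 , 654,667, 834] 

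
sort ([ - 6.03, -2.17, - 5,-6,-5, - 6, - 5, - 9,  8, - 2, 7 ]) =[ - 9, - 6.03, - 6, - 6, - 5, - 5, - 5, - 2.17, - 2, 7, 8 ]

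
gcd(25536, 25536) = 25536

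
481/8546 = 481/8546=0.06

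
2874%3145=2874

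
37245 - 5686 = 31559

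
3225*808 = 2605800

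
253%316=253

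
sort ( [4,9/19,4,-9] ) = [-9, 9/19, 4, 4 ]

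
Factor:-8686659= - 3^1*211^1*13723^1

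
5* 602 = 3010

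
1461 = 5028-3567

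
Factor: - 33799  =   - 73^1*463^1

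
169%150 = 19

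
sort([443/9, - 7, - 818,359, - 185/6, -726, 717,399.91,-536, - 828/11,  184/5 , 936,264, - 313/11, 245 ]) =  [ - 818,- 726, - 536,- 828/11, - 185/6, - 313/11, - 7, 184/5,443/9,245,264,359,399.91,717,936] 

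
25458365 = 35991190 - 10532825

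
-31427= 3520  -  34947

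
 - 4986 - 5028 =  - 10014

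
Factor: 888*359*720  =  229530240=2^7*3^3*5^1 * 37^1*359^1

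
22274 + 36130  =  58404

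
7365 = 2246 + 5119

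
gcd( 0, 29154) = 29154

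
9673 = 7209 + 2464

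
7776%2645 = 2486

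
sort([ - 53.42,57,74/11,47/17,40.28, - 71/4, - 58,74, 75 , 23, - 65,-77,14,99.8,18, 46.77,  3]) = [- 77, - 65, - 58,  -  53.42,  -  71/4,47/17,  3,74/11,14, 18,23,40.28,46.77 , 57,74,75,99.8] 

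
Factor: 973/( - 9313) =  - 7/67 = - 7^1*67^( - 1) 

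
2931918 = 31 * 94578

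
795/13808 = 795/13808 = 0.06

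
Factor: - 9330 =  - 2^1*3^1*5^1 * 311^1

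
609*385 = 234465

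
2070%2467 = 2070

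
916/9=916/9  =  101.78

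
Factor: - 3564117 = - 3^2*131^1 * 3023^1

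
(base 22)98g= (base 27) 66C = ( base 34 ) 3vq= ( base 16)11C4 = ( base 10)4548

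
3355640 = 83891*40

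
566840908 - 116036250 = 450804658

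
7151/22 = 325 + 1/22 = 325.05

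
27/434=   27/434 = 0.06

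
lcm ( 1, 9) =9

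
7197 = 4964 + 2233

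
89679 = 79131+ 10548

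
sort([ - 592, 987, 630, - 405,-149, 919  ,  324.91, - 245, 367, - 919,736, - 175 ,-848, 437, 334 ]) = [-919, - 848, - 592, - 405,  -  245, - 175,- 149,324.91,334,367,  437,  630,  736,919,987]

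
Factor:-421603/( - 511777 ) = 13^1*41^1*647^(  -  1 )  =  533/647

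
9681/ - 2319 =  - 3227/773 = - 4.17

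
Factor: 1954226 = 2^1*19^1*51427^1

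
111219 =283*393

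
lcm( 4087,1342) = 89914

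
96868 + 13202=110070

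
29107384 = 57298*508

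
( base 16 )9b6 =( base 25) 3ob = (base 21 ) 5d8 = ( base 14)c98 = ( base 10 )2486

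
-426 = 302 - 728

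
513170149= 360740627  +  152429522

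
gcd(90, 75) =15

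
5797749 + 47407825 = 53205574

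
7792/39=199  +  31/39=199.79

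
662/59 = 11 + 13/59 = 11.22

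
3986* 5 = 19930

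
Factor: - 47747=-7^1  *  19^1*359^1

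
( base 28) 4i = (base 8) 202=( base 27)4M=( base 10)130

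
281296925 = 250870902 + 30426023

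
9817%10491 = 9817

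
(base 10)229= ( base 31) 7C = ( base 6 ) 1021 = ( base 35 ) 6j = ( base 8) 345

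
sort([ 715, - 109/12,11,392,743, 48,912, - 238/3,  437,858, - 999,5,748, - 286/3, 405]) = [- 999, - 286/3,-238/3, - 109/12,5, 11, 48, 392,405,437, 715,743,748,858, 912]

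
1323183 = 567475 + 755708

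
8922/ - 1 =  - 8922 + 0/1 = - 8922.00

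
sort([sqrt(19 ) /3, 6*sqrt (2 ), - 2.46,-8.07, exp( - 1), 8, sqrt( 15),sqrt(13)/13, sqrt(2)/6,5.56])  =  [ - 8.07, - 2.46 , sqrt( 2)/6,  sqrt(13)/13 , exp( - 1), sqrt( 19 ) /3,  sqrt( 15),5.56, 8 , 6*sqrt(2)]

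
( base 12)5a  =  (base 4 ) 1012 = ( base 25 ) 2k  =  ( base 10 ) 70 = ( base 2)1000110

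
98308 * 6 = 589848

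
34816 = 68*512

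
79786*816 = 65105376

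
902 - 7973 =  - 7071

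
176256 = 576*306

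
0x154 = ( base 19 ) HH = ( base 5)2330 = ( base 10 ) 340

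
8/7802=4/3901 =0.00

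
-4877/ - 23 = 4877/23=212.04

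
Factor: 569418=2^1 * 3^1 *94903^1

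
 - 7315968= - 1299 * 5632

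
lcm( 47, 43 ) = 2021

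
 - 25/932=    - 1+907/932 = -  0.03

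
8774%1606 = 744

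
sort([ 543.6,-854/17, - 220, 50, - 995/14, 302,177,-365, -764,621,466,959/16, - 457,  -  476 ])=[ - 764, - 476,-457, - 365,-220, - 995/14,  -  854/17,50, 959/16,177,302, 466,  543.6,621] 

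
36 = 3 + 33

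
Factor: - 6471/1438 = -9/2 =-2^(-1 ) * 3^2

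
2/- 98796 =-1/49398 = -0.00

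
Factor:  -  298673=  - 17^1*17569^1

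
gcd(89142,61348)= 2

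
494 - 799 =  - 305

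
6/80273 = 6/80273 = 0.00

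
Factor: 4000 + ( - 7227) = - 7^1*461^1 = - 3227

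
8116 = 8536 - 420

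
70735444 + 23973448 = 94708892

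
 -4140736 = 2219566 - 6360302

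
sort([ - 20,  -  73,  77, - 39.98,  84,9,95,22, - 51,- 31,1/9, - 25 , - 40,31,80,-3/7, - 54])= [ - 73 ,-54, - 51, - 40, - 39.98, - 31, - 25, - 20,-3/7,1/9,9, 22, 31, 77, 80,84,95] 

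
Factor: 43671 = 3^1*14557^1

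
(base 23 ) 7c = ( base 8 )255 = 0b10101101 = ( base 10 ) 173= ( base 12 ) 125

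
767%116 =71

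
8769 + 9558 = 18327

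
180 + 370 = 550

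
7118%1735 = 178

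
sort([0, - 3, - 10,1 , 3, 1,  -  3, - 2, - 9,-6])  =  [ - 10, - 9, - 6 ,-3, - 3,-2, 0, 1, 1,3]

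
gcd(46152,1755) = 9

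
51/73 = 51/73 = 0.70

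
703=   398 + 305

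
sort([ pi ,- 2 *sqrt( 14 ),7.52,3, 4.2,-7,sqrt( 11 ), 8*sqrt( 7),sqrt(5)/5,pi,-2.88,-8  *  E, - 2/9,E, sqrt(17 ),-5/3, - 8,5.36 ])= [ -8*E,-8 ,-2*sqrt( 14), - 7, -2.88, - 5/3,  -  2/9, sqrt ( 5)/5, E,3, pi,pi, sqrt( 11), sqrt (17),4.2, 5.36, 7.52, 8 * sqrt( 7)]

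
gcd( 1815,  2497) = 11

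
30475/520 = 58+63/104 = 58.61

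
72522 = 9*8058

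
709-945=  - 236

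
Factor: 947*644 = 609868 = 2^2*7^1 *23^1*947^1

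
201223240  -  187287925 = 13935315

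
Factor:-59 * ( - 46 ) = 2714= 2^1 * 23^1 *59^1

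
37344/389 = 96 = 96.00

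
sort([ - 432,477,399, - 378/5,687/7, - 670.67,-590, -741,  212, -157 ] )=[ - 741, - 670.67, - 590, - 432, - 157,-378/5,687/7, 212,399, 477]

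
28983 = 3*9661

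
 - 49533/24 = - 2064 +1/8 = - 2063.88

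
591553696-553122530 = 38431166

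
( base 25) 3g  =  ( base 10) 91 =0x5b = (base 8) 133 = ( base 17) 56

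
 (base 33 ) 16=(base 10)39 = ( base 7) 54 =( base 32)17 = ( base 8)47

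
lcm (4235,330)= 25410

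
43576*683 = 29762408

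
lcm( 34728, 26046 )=104184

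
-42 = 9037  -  9079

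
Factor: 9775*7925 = 5^4 * 17^1 * 23^1*317^1 = 77466875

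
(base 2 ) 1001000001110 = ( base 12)2812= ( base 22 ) 9C2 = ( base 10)4622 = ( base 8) 11016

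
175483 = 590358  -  414875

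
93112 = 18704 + 74408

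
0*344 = 0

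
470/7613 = 470/7613 = 0.06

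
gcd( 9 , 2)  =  1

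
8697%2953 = 2791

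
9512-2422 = 7090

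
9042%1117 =106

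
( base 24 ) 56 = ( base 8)176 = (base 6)330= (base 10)126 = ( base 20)66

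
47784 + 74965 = 122749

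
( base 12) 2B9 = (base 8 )655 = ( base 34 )CL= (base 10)429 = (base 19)13b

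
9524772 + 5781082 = 15305854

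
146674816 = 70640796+76034020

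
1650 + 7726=9376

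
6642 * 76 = 504792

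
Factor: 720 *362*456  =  2^8*3^3*5^1*19^1 * 181^1=118851840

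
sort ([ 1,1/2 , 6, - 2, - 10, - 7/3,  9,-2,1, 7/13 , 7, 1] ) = [-10 , - 7/3,-2, - 2,1/2,7/13,1 , 1, 1,6,7, 9]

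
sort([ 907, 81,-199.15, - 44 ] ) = [ - 199.15, - 44,81,907]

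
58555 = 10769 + 47786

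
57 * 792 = 45144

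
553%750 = 553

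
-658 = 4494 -5152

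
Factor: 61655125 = 5^3*7^1*31^1*2273^1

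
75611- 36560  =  39051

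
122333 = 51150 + 71183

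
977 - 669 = 308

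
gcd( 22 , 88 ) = 22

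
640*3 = 1920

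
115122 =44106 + 71016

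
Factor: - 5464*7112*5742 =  - 2^7*3^2*7^1*11^1 *29^1*127^1*683^1 = - 223133936256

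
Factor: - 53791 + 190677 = 2^1*68443^1 = 136886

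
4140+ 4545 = 8685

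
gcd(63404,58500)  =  4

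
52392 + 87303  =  139695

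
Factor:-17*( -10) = 2^1*5^1*17^1 = 170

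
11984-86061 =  - 74077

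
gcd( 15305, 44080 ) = 5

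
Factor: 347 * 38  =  2^1 * 19^1 *347^1 =13186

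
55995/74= 756 + 51/74= 756.69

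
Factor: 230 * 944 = 217120 = 2^5*5^1 * 23^1*59^1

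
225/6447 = 75/2149   =  0.03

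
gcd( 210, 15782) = 2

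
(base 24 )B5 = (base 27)9q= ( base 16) 10D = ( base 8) 415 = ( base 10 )269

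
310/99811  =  310/99811 = 0.00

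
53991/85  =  635+16/85 = 635.19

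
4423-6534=-2111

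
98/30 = 49/15 =3.27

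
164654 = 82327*2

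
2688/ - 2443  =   - 384/349 = - 1.10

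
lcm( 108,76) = 2052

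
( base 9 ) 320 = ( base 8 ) 405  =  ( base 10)261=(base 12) 199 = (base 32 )85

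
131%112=19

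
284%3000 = 284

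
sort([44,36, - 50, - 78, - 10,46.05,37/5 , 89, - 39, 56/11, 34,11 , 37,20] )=[ - 78 , - 50, - 39,- 10,56/11,37/5,11, 20,34, 36, 37,44,46.05,89]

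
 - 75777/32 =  - 75777/32 = - 2368.03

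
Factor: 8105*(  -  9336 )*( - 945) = 2^3 * 3^4* 5^2*7^1*389^1 * 1621^1 = 71506524600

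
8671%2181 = 2128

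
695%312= 71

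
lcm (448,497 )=31808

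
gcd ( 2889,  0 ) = 2889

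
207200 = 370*560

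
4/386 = 2/193 = 0.01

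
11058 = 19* 582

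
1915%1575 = 340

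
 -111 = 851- 962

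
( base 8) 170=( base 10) 120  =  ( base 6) 320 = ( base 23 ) 55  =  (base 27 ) 4c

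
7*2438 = 17066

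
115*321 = 36915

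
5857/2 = 2928 + 1/2 = 2928.50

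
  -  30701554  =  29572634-60274188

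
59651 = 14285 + 45366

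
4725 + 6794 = 11519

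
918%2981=918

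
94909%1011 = 886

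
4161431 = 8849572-4688141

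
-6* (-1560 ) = 9360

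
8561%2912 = 2737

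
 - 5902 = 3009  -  8911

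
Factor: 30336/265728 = 2^( - 2 )*79^1*173^( - 1) = 79/692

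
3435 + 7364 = 10799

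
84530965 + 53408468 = 137939433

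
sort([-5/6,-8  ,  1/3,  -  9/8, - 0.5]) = [ - 8, -9/8, - 5/6, - 0.5, 1/3]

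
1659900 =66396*25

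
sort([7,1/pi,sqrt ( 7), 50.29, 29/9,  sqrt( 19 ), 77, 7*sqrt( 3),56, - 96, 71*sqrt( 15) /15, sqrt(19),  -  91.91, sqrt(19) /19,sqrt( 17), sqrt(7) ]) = [ - 96, - 91.91,sqrt(19) /19, 1/pi,sqrt( 7 ), sqrt(7 ), 29/9, sqrt(17),  sqrt(19 ), sqrt( 19), 7,7 * sqrt( 3 ),71*sqrt( 15)/15, 50.29, 56,77 ]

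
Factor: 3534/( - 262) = -1767/131 =- 3^1 * 19^1*31^1*131^( - 1 ) 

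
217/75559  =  217/75559 = 0.00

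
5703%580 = 483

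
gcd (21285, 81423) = 9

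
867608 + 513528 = 1381136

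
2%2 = 0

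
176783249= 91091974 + 85691275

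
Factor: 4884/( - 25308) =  - 3^( - 1 )*11^1 * 19^(  -  1 ) = - 11/57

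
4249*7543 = 32050207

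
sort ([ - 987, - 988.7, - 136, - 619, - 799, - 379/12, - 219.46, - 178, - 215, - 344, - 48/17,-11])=[ - 988.7, -987, - 799, - 619, - 344, - 219.46, - 215, - 178, - 136,- 379/12, - 11, - 48/17] 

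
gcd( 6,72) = 6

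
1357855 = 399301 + 958554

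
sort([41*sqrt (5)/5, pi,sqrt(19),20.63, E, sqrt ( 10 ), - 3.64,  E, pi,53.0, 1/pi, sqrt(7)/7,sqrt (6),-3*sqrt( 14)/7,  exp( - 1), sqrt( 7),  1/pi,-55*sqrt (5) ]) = [  -  55 * sqrt (5),-3.64, - 3*sqrt( 14)/7, 1/pi, 1/pi, exp ( - 1), sqrt( 7 ) /7, sqrt (6),sqrt(7 ), E,  E, pi,pi, sqrt(10 ),sqrt( 19), 41*sqrt( 5 ) /5, 20.63, 53.0]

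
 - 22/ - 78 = 11/39  =  0.28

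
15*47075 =706125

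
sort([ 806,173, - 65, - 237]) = [ - 237,  -  65,173,806]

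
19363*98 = 1897574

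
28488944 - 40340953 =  - 11852009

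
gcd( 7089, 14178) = 7089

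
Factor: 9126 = 2^1*3^3*13^2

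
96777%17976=6897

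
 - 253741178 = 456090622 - 709831800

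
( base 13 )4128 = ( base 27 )C90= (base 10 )8991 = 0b10001100011111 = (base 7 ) 35133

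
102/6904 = 51/3452 = 0.01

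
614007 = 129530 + 484477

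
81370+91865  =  173235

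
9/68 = 9/68= 0.13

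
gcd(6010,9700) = 10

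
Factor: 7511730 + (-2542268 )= 4969462 = 2^1*2484731^1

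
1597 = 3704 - 2107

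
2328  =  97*24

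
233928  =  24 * 9747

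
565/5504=565/5504 =0.10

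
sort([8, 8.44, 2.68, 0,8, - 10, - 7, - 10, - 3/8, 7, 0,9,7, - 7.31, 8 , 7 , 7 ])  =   [ - 10, - 10, - 7.31,  -  7, - 3/8,0, 0,  2.68,7, 7, 7, 7, 8 , 8,8,8.44, 9]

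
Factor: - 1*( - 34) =34 = 2^1 * 17^1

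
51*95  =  4845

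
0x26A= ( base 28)m2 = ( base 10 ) 618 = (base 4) 21222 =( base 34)i6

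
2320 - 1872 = 448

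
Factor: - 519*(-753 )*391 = 3^2*17^1*23^1*173^1*251^1 =152805537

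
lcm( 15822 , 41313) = 743634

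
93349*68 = 6347732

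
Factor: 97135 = 5^1*19427^1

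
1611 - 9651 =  - 8040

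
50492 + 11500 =61992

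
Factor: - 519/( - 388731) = 1/749 = 7^( - 1) * 107^(-1 )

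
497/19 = 497/19= 26.16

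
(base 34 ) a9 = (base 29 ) C1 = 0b101011101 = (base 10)349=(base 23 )f4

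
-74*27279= - 2018646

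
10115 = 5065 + 5050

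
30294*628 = 19024632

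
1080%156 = 144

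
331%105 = 16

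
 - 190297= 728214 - 918511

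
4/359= 4/359 = 0.01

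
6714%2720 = 1274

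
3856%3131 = 725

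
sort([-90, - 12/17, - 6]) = [-90 ,  -  6, - 12/17] 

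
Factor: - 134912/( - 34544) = 496/127 = 2^4*31^1 * 127^( - 1)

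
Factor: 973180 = 2^2*5^1 * 13^1*19^1*197^1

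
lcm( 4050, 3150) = 28350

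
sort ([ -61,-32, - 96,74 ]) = [-96, - 61, - 32, 74]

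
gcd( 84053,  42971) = 1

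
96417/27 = 3571= 3571.00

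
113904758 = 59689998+54214760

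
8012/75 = 106 + 62/75 = 106.83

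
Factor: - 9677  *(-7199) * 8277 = 576614912271 = 3^1*23^1*31^1*89^1* 313^1*9677^1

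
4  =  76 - 72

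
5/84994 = 5/84994 =0.00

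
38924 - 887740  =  -848816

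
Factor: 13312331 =19^1 * 23^1*41^1*743^1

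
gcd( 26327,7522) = 3761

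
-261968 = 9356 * ( - 28) 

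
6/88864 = 3/44432 = 0.00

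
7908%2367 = 807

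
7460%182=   180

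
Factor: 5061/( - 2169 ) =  - 7/3 = - 3^(-1) * 7^1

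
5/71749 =5/71749 = 0.00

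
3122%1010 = 92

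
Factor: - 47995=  - 5^1 * 29^1*331^1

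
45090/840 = 1503/28= 53.68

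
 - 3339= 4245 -7584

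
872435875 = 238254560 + 634181315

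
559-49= 510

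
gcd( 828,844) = 4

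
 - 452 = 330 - 782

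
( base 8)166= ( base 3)11101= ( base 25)4I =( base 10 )118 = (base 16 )76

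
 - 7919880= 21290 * ( - 372) 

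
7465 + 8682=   16147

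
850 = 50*17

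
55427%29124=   26303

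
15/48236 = 15/48236 = 0.00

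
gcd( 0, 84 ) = 84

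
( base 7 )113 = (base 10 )59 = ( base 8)73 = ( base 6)135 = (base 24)2B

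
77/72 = 1 + 5/72=1.07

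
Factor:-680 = -2^3*5^1*17^1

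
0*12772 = 0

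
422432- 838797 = -416365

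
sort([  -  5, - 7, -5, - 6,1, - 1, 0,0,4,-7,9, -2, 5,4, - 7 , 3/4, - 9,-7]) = [ - 9,-7 ,- 7 , - 7 ,  -  7,-6, -5 , - 5,- 2,-1, 0, 0,3/4 , 1, 4,4, 5,9]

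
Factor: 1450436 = 2^2*13^1*27893^1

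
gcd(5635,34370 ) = 35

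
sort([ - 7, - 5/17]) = [- 7, - 5/17 ]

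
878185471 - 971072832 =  - 92887361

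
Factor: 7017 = 3^1*2339^1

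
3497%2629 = 868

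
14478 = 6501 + 7977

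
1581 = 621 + 960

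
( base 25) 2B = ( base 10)61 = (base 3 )2021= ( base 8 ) 75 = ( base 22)2h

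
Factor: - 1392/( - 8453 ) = 2^4*3^1*29^1*79^(-1 )*107^ ( - 1)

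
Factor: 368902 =2^1 * 67^1*2753^1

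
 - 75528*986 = - 74470608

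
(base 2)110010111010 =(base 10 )3258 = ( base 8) 6272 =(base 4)302322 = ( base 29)3PA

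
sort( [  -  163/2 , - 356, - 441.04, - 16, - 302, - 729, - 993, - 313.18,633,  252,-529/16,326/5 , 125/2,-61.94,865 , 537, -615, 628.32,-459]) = [-993, - 729, - 615,-459,-441.04, - 356,-313.18,  -  302, - 163/2, - 61.94, - 529/16,-16,125/2,326/5,  252,537,628.32 , 633,865] 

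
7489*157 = 1175773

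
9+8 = 17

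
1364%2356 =1364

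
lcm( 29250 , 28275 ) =848250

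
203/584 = 203/584=0.35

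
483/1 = 483 = 483.00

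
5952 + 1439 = 7391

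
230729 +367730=598459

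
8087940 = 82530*98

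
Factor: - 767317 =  - 767317^1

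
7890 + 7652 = 15542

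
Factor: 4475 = 5^2 * 179^1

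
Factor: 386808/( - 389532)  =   - 2^1*11^( - 1) * 13^( - 1 )*71^1 = - 142/143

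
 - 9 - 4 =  - 13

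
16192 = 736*22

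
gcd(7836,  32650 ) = 1306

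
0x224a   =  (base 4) 2021022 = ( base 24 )F5I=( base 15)2903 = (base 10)8778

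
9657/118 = 81 + 99/118 = 81.84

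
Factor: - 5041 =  - 71^2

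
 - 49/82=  - 1 + 33/82 = - 0.60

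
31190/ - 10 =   -  3119+ 0/1  =  - 3119.00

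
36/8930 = 18/4465 = 0.00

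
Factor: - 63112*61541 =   -  2^3 * 7^3 *19^1 * 23^1 * 41^1 * 79^1 = - 3883975592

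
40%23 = 17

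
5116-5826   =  -710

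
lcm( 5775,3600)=277200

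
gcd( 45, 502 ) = 1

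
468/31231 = 468/31231 = 0.01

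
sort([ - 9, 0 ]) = [ - 9, 0]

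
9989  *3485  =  34811665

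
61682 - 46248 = 15434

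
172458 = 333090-160632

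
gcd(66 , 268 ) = 2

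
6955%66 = 25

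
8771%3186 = 2399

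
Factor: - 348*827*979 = - 2^2 * 3^1*11^1 * 29^1*89^1*827^1 = - 281752284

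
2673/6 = 891/2 = 445.50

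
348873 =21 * 16613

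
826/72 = 413/36 = 11.47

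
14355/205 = 70 + 1/41= 70.02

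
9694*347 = 3363818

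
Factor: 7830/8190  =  3^1*7^(-1 )*13^( - 1 ) * 29^1 = 87/91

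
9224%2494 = 1742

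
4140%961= 296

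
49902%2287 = 1875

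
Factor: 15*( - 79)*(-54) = 63990  =  2^1*3^4*5^1*79^1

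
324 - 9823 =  - 9499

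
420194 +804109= 1224303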